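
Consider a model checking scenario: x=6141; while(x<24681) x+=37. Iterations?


Step 1: x goes from 6141 toward 24681 by 37; the body runs while x<24681, so iterations = ceil((bound-start)/step)
Step 2: Distance=18540
Step 3: ceil(18540/37)=502

502


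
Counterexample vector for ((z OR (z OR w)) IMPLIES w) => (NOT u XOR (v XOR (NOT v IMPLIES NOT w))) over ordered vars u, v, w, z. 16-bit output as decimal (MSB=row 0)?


F1 = ((z OR (z OR w)) IMPLIES w)
F2 = (NOT u XOR (v XOR (NOT v IMPLIES NOT w)))
Counterexample to F1=>F2 is where F1=1 and F2=0.
Evaluate each row (bits = u,v,w,z, MSB first):
  row 0 [0000]: F1=1 F2=0 -> F1&~F2 -> 1
  row 1 [0001]: F1=0 F2=0 -> F1&~F2 -> 0
  row 2 [0010]: F1=1 F2=1 -> F1&~F2 -> 0
  row 3 [0011]: F1=1 F2=1 -> F1&~F2 -> 0
  row 4 [0100]: F1=1 F2=1 -> F1&~F2 -> 0
  row 5 [0101]: F1=0 F2=1 -> F1&~F2 -> 0
  row 6 [0110]: F1=1 F2=1 -> F1&~F2 -> 0
  row 7 [0111]: F1=1 F2=1 -> F1&~F2 -> 0
  row 8 [1000]: F1=1 F2=1 -> F1&~F2 -> 0
  row 9 [1001]: F1=0 F2=1 -> F1&~F2 -> 0
  row 10 [1010]: F1=1 F2=0 -> F1&~F2 -> 1
  row 11 [1011]: F1=1 F2=0 -> F1&~F2 -> 1
  row 12 [1100]: F1=1 F2=0 -> F1&~F2 -> 1
  row 13 [1101]: F1=0 F2=0 -> F1&~F2 -> 0
  row 14 [1110]: F1=1 F2=0 -> F1&~F2 -> 1
  row 15 [1111]: F1=1 F2=0 -> F1&~F2 -> 1
Full result column, 4 rows per line (u,v fixed per line; w,z runs 00..11 left to right):
  rows 0-3 [u,v=00]: 1000  = hex 8
  rows 4-7 [u,v=01]: 0000  = hex 0
  rows 8-11 [u,v=10]: 0011  = hex 3
  rows 12-15 [u,v=11]: 1011  = hex B
Counterexample vector (row 0 .. row 15) = 1000000000111011
Output column grouped in 4s = 1000 0000 0011 1011 = 0x803B
Convert to decimal digit by digit (value = value*16 + digit):
  8 -> 8
  8*16 + 0 = 128
  128*16 + 3 = 2051
  2051*16 + 11 (B) = 32827
Decimal = 32827

32827


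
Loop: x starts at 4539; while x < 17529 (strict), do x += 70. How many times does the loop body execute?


Step 1: x goes from 4539 toward 17529 by 70; the body runs while x<17529, so iterations = ceil((bound-start)/step)
Step 2: Distance=12990
Step 3: ceil(12990/70)=186

186


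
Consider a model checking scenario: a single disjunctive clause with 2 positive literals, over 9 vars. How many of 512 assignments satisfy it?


Step 1: Total=2^9=512
Step 2: Unsat when all 2 false: 2^7=128
Step 3: Sat=512-128=384

384


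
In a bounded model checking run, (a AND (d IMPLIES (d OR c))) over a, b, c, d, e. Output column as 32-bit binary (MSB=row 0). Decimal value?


Formula: (a AND (d IMPLIES (d OR c))) over a, b, c, d, e (32 rows)
Evaluate each row (bits = a,b,c,d,e, MSB first):
  row 0 [00000]: (0 AND (0 IMPLIES (0 OR 0))) -> 0
  row 1 [00001]: (0 AND (0 IMPLIES (0 OR 0))) -> 0
  row 2 [00010]: (0 AND (1 IMPLIES (1 OR 0))) -> 0
  row 3 [00011]: (0 AND (1 IMPLIES (1 OR 0))) -> 0
  row 4 [00100]: (0 AND (0 IMPLIES (0 OR 1))) -> 0
  row 5 [00101]: (0 AND (0 IMPLIES (0 OR 1))) -> 0
  row 6 [00110]: (0 AND (1 IMPLIES (1 OR 1))) -> 0
  row 7 [00111]: (0 AND (1 IMPLIES (1 OR 1))) -> 0
  row 8 [01000]: (0 AND (0 IMPLIES (0 OR 0))) -> 0
  row 9 [01001]: (0 AND (0 IMPLIES (0 OR 0))) -> 0
  row 10 [01010]: (0 AND (1 IMPLIES (1 OR 0))) -> 0
  row 11 [01011]: (0 AND (1 IMPLIES (1 OR 0))) -> 0
  row 12 [01100]: (0 AND (0 IMPLIES (0 OR 1))) -> 0
  row 13 [01101]: (0 AND (0 IMPLIES (0 OR 1))) -> 0
  row 14 [01110]: (0 AND (1 IMPLIES (1 OR 1))) -> 0
  row 15 [01111]: (0 AND (1 IMPLIES (1 OR 1))) -> 0
  row 16 [10000]: (1 AND (0 IMPLIES (0 OR 0))) -> 1
  row 17 [10001]: (1 AND (0 IMPLIES (0 OR 0))) -> 1
  row 18 [10010]: (1 AND (1 IMPLIES (1 OR 0))) -> 1
  row 19 [10011]: (1 AND (1 IMPLIES (1 OR 0))) -> 1
  row 20 [10100]: (1 AND (0 IMPLIES (0 OR 1))) -> 1
  row 21 [10101]: (1 AND (0 IMPLIES (0 OR 1))) -> 1
  row 22 [10110]: (1 AND (1 IMPLIES (1 OR 1))) -> 1
  row 23 [10111]: (1 AND (1 IMPLIES (1 OR 1))) -> 1
  row 24 [11000]: (1 AND (0 IMPLIES (0 OR 0))) -> 1
  row 25 [11001]: (1 AND (0 IMPLIES (0 OR 0))) -> 1
  row 26 [11010]: (1 AND (1 IMPLIES (1 OR 0))) -> 1
  row 27 [11011]: (1 AND (1 IMPLIES (1 OR 0))) -> 1
  row 28 [11100]: (1 AND (0 IMPLIES (0 OR 1))) -> 1
  row 29 [11101]: (1 AND (0 IMPLIES (0 OR 1))) -> 1
  row 30 [11110]: (1 AND (1 IMPLIES (1 OR 1))) -> 1
  row 31 [11111]: (1 AND (1 IMPLIES (1 OR 1))) -> 1
Full result column, 4 rows per line (a,b,c fixed per line; d,e runs 00..11 left to right):
  rows 0-3 [a,b,c=000]: 0000  = hex 0
  rows 4-7 [a,b,c=001]: 0000  = hex 0
  rows 8-11 [a,b,c=010]: 0000  = hex 0
  rows 12-15 [a,b,c=011]: 0000  = hex 0
  rows 16-19 [a,b,c=100]: 1111  = hex F
  rows 20-23 [a,b,c=101]: 1111  = hex F
  rows 24-27 [a,b,c=110]: 1111  = hex F
  rows 28-31 [a,b,c=111]: 1111  = hex F
Output column (row 0 .. row 31) = 00000000000000001111111111111111
Output column grouped in 4s = 0000 0000 0000 0000 1111 1111 1111 1111 = 0x0000FFFF
Convert to decimal digit by digit (value = value*16 + digit):
  0 -> 0
  0*16 + 0 = 0
  0*16 + 0 = 0
  0*16 + 0 = 0
  0*16 + 15 (F) = 15
  15*16 + 15 (F) = 255
  255*16 + 15 (F) = 4095
  4095*16 + 15 (F) = 65535
Decimal = 65535

65535


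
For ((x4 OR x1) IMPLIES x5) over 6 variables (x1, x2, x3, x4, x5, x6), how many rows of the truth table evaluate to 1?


Formula: ((x4 OR x1) IMPLIES x5) over 6 vars (64 rows)
Evaluate each row (x1, x2, x3, x4, x5, x6 as bits, MSB first):
  row 0 [000000]: ((0 OR 0) IMPLIES 0) -> 1
  row 1 [000001]: ((0 OR 0) IMPLIES 0) -> 1
  row 2 [000010]: ((0 OR 0) IMPLIES 1) -> 1
  row 3 [000011]: ((0 OR 0) IMPLIES 1) -> 1
  row 4 [000100]: ((1 OR 0) IMPLIES 0) -> 0
  (every remaining row is evaluated the same way; all 64 results are listed next)
Full result column, 8 rows per line (x1,x2,x3 fixed per line; x4,x5,x6 runs 000..111 left to right):
  rows 0-7 [x1,x2,x3=000]: 11110011  (ones: 6)
  rows 8-15 [x1,x2,x3=001]: 11110011  (ones: 6)
  rows 16-23 [x1,x2,x3=010]: 11110011  (ones: 6)
  rows 24-31 [x1,x2,x3=011]: 11110011  (ones: 6)
  rows 32-39 [x1,x2,x3=100]: 00110011  (ones: 4)
  rows 40-47 [x1,x2,x3=101]: 00110011  (ones: 4)
  rows 48-55 [x1,x2,x3=110]: 00110011  (ones: 4)
  rows 56-63 [x1,x2,x3=111]: 00110011  (ones: 4)
Count of 1-rows = 6+6+6+6+4+4+4+4 = 40

40


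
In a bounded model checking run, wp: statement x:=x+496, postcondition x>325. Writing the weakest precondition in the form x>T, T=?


Formula: wp(x:=E, P) = P[E/x] (substitute E for x in postcondition)
Step 1: Postcondition: x>325
Step 2: Substitute x+496 for x: x+496>325
Step 3: Solve for x: x > 325-496 = -171

-171


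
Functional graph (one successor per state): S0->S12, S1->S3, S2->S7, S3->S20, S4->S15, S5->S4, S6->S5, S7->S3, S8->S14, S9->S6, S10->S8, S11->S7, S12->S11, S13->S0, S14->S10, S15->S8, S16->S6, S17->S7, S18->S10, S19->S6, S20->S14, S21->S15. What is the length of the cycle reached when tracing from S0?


Trace from S0 until a state repeats:
  S0 -> S12 -> S11 -> S7 -> S3 -> S20 -> S14 -> S10 -> S8 -> S14
S14 first seen at step 6, revisited at step 9.
Cycle length = 9 - 6 = 3

3


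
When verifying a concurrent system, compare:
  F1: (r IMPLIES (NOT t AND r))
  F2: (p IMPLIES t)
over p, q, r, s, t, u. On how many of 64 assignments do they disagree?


F1 = (r IMPLIES (NOT t AND r))
F2 = (p IMPLIES t)
Evaluate both on each of 64 rows (bits = p,q,r,s,t,u):
  row 0 [000000]: F1=1 F2=1 -> 0
  row 1 [000001]: F1=1 F2=1 -> 0
  row 2 [000010]: F1=1 F2=1 -> 0
  row 3 [000011]: F1=1 F2=1 -> 0
  row 4 [000100]: F1=1 F2=1 -> 0
  (every remaining row is evaluated the same way; all 64 results are listed next)
Full result column, 8 rows per line (p,q,r fixed per line; s,t,u runs 000..111 left to right):
  rows 0-7 [p,q,r=000]: 00000000  (ones: 0)
  rows 8-15 [p,q,r=001]: 00110011  (ones: 4)
  rows 16-23 [p,q,r=010]: 00000000  (ones: 0)
  rows 24-31 [p,q,r=011]: 00110011  (ones: 4)
  rows 32-39 [p,q,r=100]: 11001100  (ones: 4)
  rows 40-47 [p,q,r=101]: 11111111  (ones: 8)
  rows 48-55 [p,q,r=110]: 11001100  (ones: 4)
  rows 56-63 [p,q,r=111]: 11111111  (ones: 8)
Disagreements = 0+4+0+4+4+8+4+8 = 32

32


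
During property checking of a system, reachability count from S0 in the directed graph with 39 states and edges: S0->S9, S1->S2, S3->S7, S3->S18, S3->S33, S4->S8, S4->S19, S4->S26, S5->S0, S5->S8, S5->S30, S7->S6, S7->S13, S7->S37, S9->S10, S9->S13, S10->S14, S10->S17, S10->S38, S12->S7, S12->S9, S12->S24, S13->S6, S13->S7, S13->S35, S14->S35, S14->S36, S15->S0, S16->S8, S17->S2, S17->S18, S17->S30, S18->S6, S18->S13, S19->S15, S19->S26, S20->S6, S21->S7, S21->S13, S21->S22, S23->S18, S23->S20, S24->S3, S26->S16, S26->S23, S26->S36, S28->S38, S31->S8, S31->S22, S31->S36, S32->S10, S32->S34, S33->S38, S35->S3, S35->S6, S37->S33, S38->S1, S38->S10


BFS from S0:
  layer 0: {S0}
  layer 1: {S9}
  layer 2: {S10, S13}
  layer 3: {S6, S7, S14, S17, S35, S38}
  layer 4: {S1, S2, S3, S18, S30, S36, S37}
  layer 5: {S33}
Reachable set: {S0, S1, S2, S3, S6, S7, S9, S10, S13, S14, S17, S18, S30, S33, S35, S36, S37, S38}
Count = 18

18


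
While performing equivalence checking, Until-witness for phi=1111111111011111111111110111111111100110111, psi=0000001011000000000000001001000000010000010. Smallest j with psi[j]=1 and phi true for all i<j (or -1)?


(phi U psi) at 0: need smallest j with psi[j]=1 and phi[i]=1 for all i in [0,j).
Scan from step 0:
  step 0: phi=1, psi=0 -> continue
  step 1: phi=1, psi=0 -> continue
  step 2: phi=1, psi=0 -> continue
  step 3: phi=1, psi=0 -> continue
  step 6: psi=1 and phi held for [0,6) -> witness found
Witness step = 6

6


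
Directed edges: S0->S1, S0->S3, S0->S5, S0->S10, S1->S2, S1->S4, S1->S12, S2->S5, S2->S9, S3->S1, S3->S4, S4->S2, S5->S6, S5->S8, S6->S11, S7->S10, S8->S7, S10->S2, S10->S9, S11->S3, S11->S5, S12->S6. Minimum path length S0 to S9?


BFS layer-by-layer from S0:
  dist 0: {S0}
  dist 1: {S1, S3, S5, S10}
  dist 2: {S2, S4, S6, S8, S9, S12}
  -> S9 reached at distance 2
Shortest path length = 2

2


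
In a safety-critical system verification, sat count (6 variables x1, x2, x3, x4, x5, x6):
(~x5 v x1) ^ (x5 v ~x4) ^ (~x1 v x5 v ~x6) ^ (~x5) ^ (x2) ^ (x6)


CNF with 6 clauses over 6 vars (64 assignments).
An assignment satisfies CNF iff every clause has >=1 true literal.
Check each row (bits = x1,x2,x3,x4,x5,x6; clause T/F shown):
  row 0 [000000]: clauses=TTTTFF -> 0
  row 1 [000001]: clauses=TTTTFT -> 0
  row 2 [000010]: clauses=FTTFFF -> 0
  row 3 [000011]: clauses=FTTFFT -> 0
  row 4 [000100]: clauses=TFTTFF -> 0
  (every remaining row is evaluated the same way; all 64 results are listed next)
Full result column, 8 rows per line (x1,x2,x3 fixed per line; x4,x5,x6 runs 000..111 left to right):
  rows 0-7 [x1,x2,x3=000]: 00000000  (ones: 0)
  rows 8-15 [x1,x2,x3=001]: 00000000  (ones: 0)
  rows 16-23 [x1,x2,x3=010]: 01000000  (ones: 1)
  rows 24-31 [x1,x2,x3=011]: 01000000  (ones: 1)
  rows 32-39 [x1,x2,x3=100]: 00000000  (ones: 0)
  rows 40-47 [x1,x2,x3=101]: 00000000  (ones: 0)
  rows 48-55 [x1,x2,x3=110]: 00000000  (ones: 0)
  rows 56-63 [x1,x2,x3=111]: 00000000  (ones: 0)
Satisfying assignments = 0+0+1+1+0+0+0+0 = 2

2


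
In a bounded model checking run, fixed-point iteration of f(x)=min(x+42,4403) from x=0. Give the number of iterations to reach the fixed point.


Step 1: x=0, cap=4403, increment=42
Step 2: x grows by 42 each step until capped at 4403; fixed point is x=4403
Step 3: iterations = ceil(4403/42) = 105

105


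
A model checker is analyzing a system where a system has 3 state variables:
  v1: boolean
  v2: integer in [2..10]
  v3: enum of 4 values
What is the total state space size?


State space = product of domain sizes of all variables.
Domain sizes:
  v1 (boolean): 2
  v2 (integer in [2..10]): 9
  v3 (enum of 4 values): 4
Product = 2 * 9 * 4 = 72

72


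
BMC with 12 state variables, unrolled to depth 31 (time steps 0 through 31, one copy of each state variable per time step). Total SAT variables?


BMC unrolls to depth k, creating one copy of each state var for steps 0..k.
Step count = 31 + 1 = 32 (steps 0 through 31)
Vars per step = 12
Total = 12 * 32 = 384

384


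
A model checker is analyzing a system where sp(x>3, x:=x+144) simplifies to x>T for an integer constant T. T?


Formula: sp(P, x:=E) = exists old_x. (x = E[old_x/x]) AND P[old_x/x] (old_x is the value of x before the assignment; eliminate old_x by solving x = E[old_x/x] for old_x)
Step 1: Precondition P: x>3, i.e. old_x > 3
Step 2: Assignment gives x = old_x + 144, so old_x = x - 144
Step 3: Substitute into P: x - 144 > 3
Step 4: Simplify: x > 3+144 = 147

147


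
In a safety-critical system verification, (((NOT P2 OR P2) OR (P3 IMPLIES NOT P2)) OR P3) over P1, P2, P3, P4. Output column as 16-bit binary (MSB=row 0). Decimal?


Formula: (((NOT P2 OR P2) OR (P3 IMPLIES NOT P2)) OR P3) over P1, P2, P3, P4 (16 rows)
Evaluate each row (bits = P1,P2,P3,P4, MSB first):
  row 0 [0000]: (((NOT 0 OR 0) OR (0 IMPLIES NOT 0)) OR 0) -> 1
  row 1 [0001]: (((NOT 0 OR 0) OR (0 IMPLIES NOT 0)) OR 0) -> 1
  row 2 [0010]: (((NOT 0 OR 0) OR (1 IMPLIES NOT 0)) OR 1) -> 1
  row 3 [0011]: (((NOT 0 OR 0) OR (1 IMPLIES NOT 0)) OR 1) -> 1
  row 4 [0100]: (((NOT 1 OR 1) OR (0 IMPLIES NOT 1)) OR 0) -> 1
  row 5 [0101]: (((NOT 1 OR 1) OR (0 IMPLIES NOT 1)) OR 0) -> 1
  row 6 [0110]: (((NOT 1 OR 1) OR (1 IMPLIES NOT 1)) OR 1) -> 1
  row 7 [0111]: (((NOT 1 OR 1) OR (1 IMPLIES NOT 1)) OR 1) -> 1
  row 8 [1000]: (((NOT 0 OR 0) OR (0 IMPLIES NOT 0)) OR 0) -> 1
  row 9 [1001]: (((NOT 0 OR 0) OR (0 IMPLIES NOT 0)) OR 0) -> 1
  row 10 [1010]: (((NOT 0 OR 0) OR (1 IMPLIES NOT 0)) OR 1) -> 1
  row 11 [1011]: (((NOT 0 OR 0) OR (1 IMPLIES NOT 0)) OR 1) -> 1
  row 12 [1100]: (((NOT 1 OR 1) OR (0 IMPLIES NOT 1)) OR 0) -> 1
  row 13 [1101]: (((NOT 1 OR 1) OR (0 IMPLIES NOT 1)) OR 0) -> 1
  row 14 [1110]: (((NOT 1 OR 1) OR (1 IMPLIES NOT 1)) OR 1) -> 1
  row 15 [1111]: (((NOT 1 OR 1) OR (1 IMPLIES NOT 1)) OR 1) -> 1
Full result column, 4 rows per line (P1,P2 fixed per line; P3,P4 runs 00..11 left to right):
  rows 0-3 [P1,P2=00]: 1111  = hex F
  rows 4-7 [P1,P2=01]: 1111  = hex F
  rows 8-11 [P1,P2=10]: 1111  = hex F
  rows 12-15 [P1,P2=11]: 1111  = hex F
Output column (row 0 .. row 15) = 1111111111111111
Output column grouped in 4s = 1111 1111 1111 1111 = 0xFFFF
Convert to decimal digit by digit (value = value*16 + digit):
  F -> 15
  15*16 + 15 (F) = 255
  255*16 + 15 (F) = 4095
  4095*16 + 15 (F) = 65535
Decimal = 65535

65535


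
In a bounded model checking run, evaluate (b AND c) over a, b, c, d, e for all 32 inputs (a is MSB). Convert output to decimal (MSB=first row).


Formula: (b AND c) over a, b, c, d, e (32 rows)
Evaluate each row (bits = a,b,c,d,e, MSB first):
  row 0 [00000]: (0 AND 0) -> 0
  row 1 [00001]: (0 AND 0) -> 0
  row 2 [00010]: (0 AND 0) -> 0
  row 3 [00011]: (0 AND 0) -> 0
  row 4 [00100]: (0 AND 1) -> 0
  row 5 [00101]: (0 AND 1) -> 0
  row 6 [00110]: (0 AND 1) -> 0
  row 7 [00111]: (0 AND 1) -> 0
  row 8 [01000]: (1 AND 0) -> 0
  row 9 [01001]: (1 AND 0) -> 0
  row 10 [01010]: (1 AND 0) -> 0
  row 11 [01011]: (1 AND 0) -> 0
  row 12 [01100]: (1 AND 1) -> 1
  row 13 [01101]: (1 AND 1) -> 1
  row 14 [01110]: (1 AND 1) -> 1
  row 15 [01111]: (1 AND 1) -> 1
  row 16 [10000]: (0 AND 0) -> 0
  row 17 [10001]: (0 AND 0) -> 0
  row 18 [10010]: (0 AND 0) -> 0
  row 19 [10011]: (0 AND 0) -> 0
  row 20 [10100]: (0 AND 1) -> 0
  row 21 [10101]: (0 AND 1) -> 0
  row 22 [10110]: (0 AND 1) -> 0
  row 23 [10111]: (0 AND 1) -> 0
  row 24 [11000]: (1 AND 0) -> 0
  row 25 [11001]: (1 AND 0) -> 0
  row 26 [11010]: (1 AND 0) -> 0
  row 27 [11011]: (1 AND 0) -> 0
  row 28 [11100]: (1 AND 1) -> 1
  row 29 [11101]: (1 AND 1) -> 1
  row 30 [11110]: (1 AND 1) -> 1
  row 31 [11111]: (1 AND 1) -> 1
Full result column, 4 rows per line (a,b,c fixed per line; d,e runs 00..11 left to right):
  rows 0-3 [a,b,c=000]: 0000  = hex 0
  rows 4-7 [a,b,c=001]: 0000  = hex 0
  rows 8-11 [a,b,c=010]: 0000  = hex 0
  rows 12-15 [a,b,c=011]: 1111  = hex F
  rows 16-19 [a,b,c=100]: 0000  = hex 0
  rows 20-23 [a,b,c=101]: 0000  = hex 0
  rows 24-27 [a,b,c=110]: 0000  = hex 0
  rows 28-31 [a,b,c=111]: 1111  = hex F
Output column (row 0 .. row 31) = 00000000000011110000000000001111
Output column grouped in 4s = 0000 0000 0000 1111 0000 0000 0000 1111 = 0x000F000F
Convert to decimal digit by digit (value = value*16 + digit):
  0 -> 0
  0*16 + 0 = 0
  0*16 + 0 = 0
  0*16 + 15 (F) = 15
  15*16 + 0 = 240
  240*16 + 0 = 3840
  3840*16 + 0 = 61440
  61440*16 + 15 (F) = 983055
Decimal = 983055

983055


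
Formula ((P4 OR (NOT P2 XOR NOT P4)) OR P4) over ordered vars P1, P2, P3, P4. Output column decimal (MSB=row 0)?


Formula: ((P4 OR (NOT P2 XOR NOT P4)) OR P4) over P1, P2, P3, P4 (16 rows)
Evaluate each row (bits = P1,P2,P3,P4, MSB first):
  row 0 [0000]: ((0 OR (NOT 0 XOR NOT 0)) OR 0) -> 0
  row 1 [0001]: ((1 OR (NOT 0 XOR NOT 1)) OR 1) -> 1
  row 2 [0010]: ((0 OR (NOT 0 XOR NOT 0)) OR 0) -> 0
  row 3 [0011]: ((1 OR (NOT 0 XOR NOT 1)) OR 1) -> 1
  row 4 [0100]: ((0 OR (NOT 1 XOR NOT 0)) OR 0) -> 1
  row 5 [0101]: ((1 OR (NOT 1 XOR NOT 1)) OR 1) -> 1
  row 6 [0110]: ((0 OR (NOT 1 XOR NOT 0)) OR 0) -> 1
  row 7 [0111]: ((1 OR (NOT 1 XOR NOT 1)) OR 1) -> 1
  row 8 [1000]: ((0 OR (NOT 0 XOR NOT 0)) OR 0) -> 0
  row 9 [1001]: ((1 OR (NOT 0 XOR NOT 1)) OR 1) -> 1
  row 10 [1010]: ((0 OR (NOT 0 XOR NOT 0)) OR 0) -> 0
  row 11 [1011]: ((1 OR (NOT 0 XOR NOT 1)) OR 1) -> 1
  row 12 [1100]: ((0 OR (NOT 1 XOR NOT 0)) OR 0) -> 1
  row 13 [1101]: ((1 OR (NOT 1 XOR NOT 1)) OR 1) -> 1
  row 14 [1110]: ((0 OR (NOT 1 XOR NOT 0)) OR 0) -> 1
  row 15 [1111]: ((1 OR (NOT 1 XOR NOT 1)) OR 1) -> 1
Full result column, 4 rows per line (P1,P2 fixed per line; P3,P4 runs 00..11 left to right):
  rows 0-3 [P1,P2=00]: 0101  = hex 5
  rows 4-7 [P1,P2=01]: 1111  = hex F
  rows 8-11 [P1,P2=10]: 0101  = hex 5
  rows 12-15 [P1,P2=11]: 1111  = hex F
Output column (row 0 .. row 15) = 0101111101011111
Output column grouped in 4s = 0101 1111 0101 1111 = 0x5F5F
Convert to decimal digit by digit (value = value*16 + digit):
  5 -> 5
  5*16 + 15 (F) = 95
  95*16 + 5 = 1525
  1525*16 + 15 (F) = 24415
Decimal = 24415

24415


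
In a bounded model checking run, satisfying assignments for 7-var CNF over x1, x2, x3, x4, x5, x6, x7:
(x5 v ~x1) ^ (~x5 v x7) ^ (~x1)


CNF with 3 clauses over 7 vars (128 assignments).
An assignment satisfies CNF iff every clause has >=1 true literal.
Check each row (bits = x1,x2,x3,x4,x5,x6,x7; clause T/F shown):
  row 0 [0000000]: clauses=TTT -> 1
  row 1 [0000001]: clauses=TTT -> 1
  row 2 [0000010]: clauses=TTT -> 1
  row 3 [0000011]: clauses=TTT -> 1
  row 4 [0000100]: clauses=TFT -> 0
  (every remaining row is evaluated the same way; all 128 results are listed next)
Full result column, 8 rows per line (x1,x2,x3,x4 fixed per line; x5,x6,x7 runs 000..111 left to right):
  rows 0-7 [x1,x2,x3,x4=0000]: 11110101  (ones: 6)
  rows 8-15 [x1,x2,x3,x4=0001]: 11110101  (ones: 6)
  rows 16-23 [x1,x2,x3,x4=0010]: 11110101  (ones: 6)
  rows 24-31 [x1,x2,x3,x4=0011]: 11110101  (ones: 6)
  rows 32-39 [x1,x2,x3,x4=0100]: 11110101  (ones: 6)
  rows 40-47 [x1,x2,x3,x4=0101]: 11110101  (ones: 6)
  rows 48-55 [x1,x2,x3,x4=0110]: 11110101  (ones: 6)
  rows 56-63 [x1,x2,x3,x4=0111]: 11110101  (ones: 6)
  rows 64-71 [x1,x2,x3,x4=1000]: 00000000  (ones: 0)
  rows 72-79 [x1,x2,x3,x4=1001]: 00000000  (ones: 0)
  rows 80-87 [x1,x2,x3,x4=1010]: 00000000  (ones: 0)
  rows 88-95 [x1,x2,x3,x4=1011]: 00000000  (ones: 0)
  rows 96-103 [x1,x2,x3,x4=1100]: 00000000  (ones: 0)
  rows 104-111 [x1,x2,x3,x4=1101]: 00000000  (ones: 0)
  rows 112-119 [x1,x2,x3,x4=1110]: 00000000  (ones: 0)
  rows 120-127 [x1,x2,x3,x4=1111]: 00000000  (ones: 0)
Satisfying assignments = 6+6+6+6+6+6+6+6+0+0+0+0+0+0+0+0 = 48

48


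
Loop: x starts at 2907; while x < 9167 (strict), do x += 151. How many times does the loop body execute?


Step 1: x goes from 2907 toward 9167 by 151; the body runs while x<9167, so iterations = ceil((bound-start)/step)
Step 2: Distance=6260
Step 3: ceil(6260/151)=42

42


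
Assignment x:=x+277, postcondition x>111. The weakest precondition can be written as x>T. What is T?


Formula: wp(x:=E, P) = P[E/x] (substitute E for x in postcondition)
Step 1: Postcondition: x>111
Step 2: Substitute x+277 for x: x+277>111
Step 3: Solve for x: x > 111-277 = -166

-166


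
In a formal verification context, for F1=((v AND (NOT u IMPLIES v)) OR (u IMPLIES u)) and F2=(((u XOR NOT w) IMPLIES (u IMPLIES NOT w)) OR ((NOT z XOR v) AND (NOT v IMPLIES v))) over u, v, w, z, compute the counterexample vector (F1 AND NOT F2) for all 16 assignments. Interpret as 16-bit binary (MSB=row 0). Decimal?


F1 = ((v AND (NOT u IMPLIES v)) OR (u IMPLIES u))
F2 = (((u XOR NOT w) IMPLIES (u IMPLIES NOT w)) OR ((NOT z XOR v) AND (NOT v IMPLIES v)))
Counterexample to F1=>F2 is where F1=1 and F2=0.
Evaluate each row (bits = u,v,w,z, MSB first):
  row 0 [0000]: F1=1 F2=1 -> F1&~F2 -> 0
  row 1 [0001]: F1=1 F2=1 -> F1&~F2 -> 0
  row 2 [0010]: F1=1 F2=1 -> F1&~F2 -> 0
  row 3 [0011]: F1=1 F2=1 -> F1&~F2 -> 0
  row 4 [0100]: F1=1 F2=1 -> F1&~F2 -> 0
  row 5 [0101]: F1=1 F2=1 -> F1&~F2 -> 0
  row 6 [0110]: F1=1 F2=1 -> F1&~F2 -> 0
  row 7 [0111]: F1=1 F2=1 -> F1&~F2 -> 0
  row 8 [1000]: F1=1 F2=1 -> F1&~F2 -> 0
  row 9 [1001]: F1=1 F2=1 -> F1&~F2 -> 0
  row 10 [1010]: F1=1 F2=0 -> F1&~F2 -> 1
  row 11 [1011]: F1=1 F2=0 -> F1&~F2 -> 1
  row 12 [1100]: F1=1 F2=1 -> F1&~F2 -> 0
  row 13 [1101]: F1=1 F2=1 -> F1&~F2 -> 0
  row 14 [1110]: F1=1 F2=0 -> F1&~F2 -> 1
  row 15 [1111]: F1=1 F2=1 -> F1&~F2 -> 0
Full result column, 4 rows per line (u,v fixed per line; w,z runs 00..11 left to right):
  rows 0-3 [u,v=00]: 0000  = hex 0
  rows 4-7 [u,v=01]: 0000  = hex 0
  rows 8-11 [u,v=10]: 0011  = hex 3
  rows 12-15 [u,v=11]: 0010  = hex 2
Counterexample vector (row 0 .. row 15) = 0000000000110010
Output column grouped in 4s = 0000 0000 0011 0010 = 0x0032
Convert to decimal digit by digit (value = value*16 + digit):
  0 -> 0
  0*16 + 0 = 0
  0*16 + 3 = 3
  3*16 + 2 = 50
Decimal = 50

50


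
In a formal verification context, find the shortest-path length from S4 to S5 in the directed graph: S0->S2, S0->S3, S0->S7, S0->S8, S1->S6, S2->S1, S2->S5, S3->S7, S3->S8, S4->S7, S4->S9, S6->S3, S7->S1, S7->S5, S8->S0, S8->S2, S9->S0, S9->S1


BFS layer-by-layer from S4:
  dist 0: {S4}
  dist 1: {S7, S9}
  dist 2: {S0, S1, S5}
  -> S5 reached at distance 2
Shortest path length = 2

2


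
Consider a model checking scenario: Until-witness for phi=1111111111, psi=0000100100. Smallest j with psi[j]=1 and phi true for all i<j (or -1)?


(phi U psi) at 0: need smallest j with psi[j]=1 and phi[i]=1 for all i in [0,j).
Scan from step 0:
  step 0: phi=1, psi=0 -> continue
  step 1: phi=1, psi=0 -> continue
  step 2: phi=1, psi=0 -> continue
  step 3: phi=1, psi=0 -> continue
  step 4: psi=1 and phi held for [0,4) -> witness found
Witness step = 4

4


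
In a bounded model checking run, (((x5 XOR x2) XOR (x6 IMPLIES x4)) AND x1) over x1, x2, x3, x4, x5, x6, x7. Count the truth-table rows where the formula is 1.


Formula: (((x5 XOR x2) XOR (x6 IMPLIES x4)) AND x1) over 7 vars (128 rows)
Evaluate each row (x1, x2, x3, x4, x5, x6, x7 as bits, MSB first):
  row 0 [0000000]: (((0 XOR 0) XOR (0 IMPLIES 0)) AND 0) -> 0
  row 1 [0000001]: (((0 XOR 0) XOR (0 IMPLIES 0)) AND 0) -> 0
  row 2 [0000010]: (((0 XOR 0) XOR (1 IMPLIES 0)) AND 0) -> 0
  row 3 [0000011]: (((0 XOR 0) XOR (1 IMPLIES 0)) AND 0) -> 0
  row 4 [0000100]: (((1 XOR 0) XOR (0 IMPLIES 0)) AND 0) -> 0
  (every remaining row is evaluated the same way; all 128 results are listed next)
Full result column, 8 rows per line (x1,x2,x3,x4 fixed per line; x5,x6,x7 runs 000..111 left to right):
  rows 0-7 [x1,x2,x3,x4=0000]: 00000000  (ones: 0)
  rows 8-15 [x1,x2,x3,x4=0001]: 00000000  (ones: 0)
  rows 16-23 [x1,x2,x3,x4=0010]: 00000000  (ones: 0)
  rows 24-31 [x1,x2,x3,x4=0011]: 00000000  (ones: 0)
  rows 32-39 [x1,x2,x3,x4=0100]: 00000000  (ones: 0)
  rows 40-47 [x1,x2,x3,x4=0101]: 00000000  (ones: 0)
  rows 48-55 [x1,x2,x3,x4=0110]: 00000000  (ones: 0)
  rows 56-63 [x1,x2,x3,x4=0111]: 00000000  (ones: 0)
  rows 64-71 [x1,x2,x3,x4=1000]: 11000011  (ones: 4)
  rows 72-79 [x1,x2,x3,x4=1001]: 11110000  (ones: 4)
  rows 80-87 [x1,x2,x3,x4=1010]: 11000011  (ones: 4)
  rows 88-95 [x1,x2,x3,x4=1011]: 11110000  (ones: 4)
  rows 96-103 [x1,x2,x3,x4=1100]: 00111100  (ones: 4)
  rows 104-111 [x1,x2,x3,x4=1101]: 00001111  (ones: 4)
  rows 112-119 [x1,x2,x3,x4=1110]: 00111100  (ones: 4)
  rows 120-127 [x1,x2,x3,x4=1111]: 00001111  (ones: 4)
Count of 1-rows = 0+0+0+0+0+0+0+0+4+4+4+4+4+4+4+4 = 32

32


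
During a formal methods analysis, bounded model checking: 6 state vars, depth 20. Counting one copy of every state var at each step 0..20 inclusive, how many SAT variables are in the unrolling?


BMC unrolls to depth k, creating one copy of each state var for steps 0..k.
Step count = 20 + 1 = 21 (steps 0 through 20)
Vars per step = 6
Total = 6 * 21 = 126

126


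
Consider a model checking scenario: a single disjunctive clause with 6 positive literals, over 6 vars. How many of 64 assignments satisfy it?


Step 1: Total=2^6=64
Step 2: Unsat when all 6 false: 2^0=1
Step 3: Sat=64-1=63

63


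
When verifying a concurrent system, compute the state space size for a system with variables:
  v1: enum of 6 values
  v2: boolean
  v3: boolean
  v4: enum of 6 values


State space = product of domain sizes of all variables.
Domain sizes:
  v1 (enum of 6 values): 6
  v2 (boolean): 2
  v3 (boolean): 2
  v4 (enum of 6 values): 6
Product = 6 * 2 * 2 * 6 = 144

144


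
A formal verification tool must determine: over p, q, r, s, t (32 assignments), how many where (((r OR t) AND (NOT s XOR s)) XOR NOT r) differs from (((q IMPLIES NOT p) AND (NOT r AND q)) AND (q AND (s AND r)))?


F1 = (((r OR t) AND (NOT s XOR s)) XOR NOT r)
F2 = (((q IMPLIES NOT p) AND (NOT r AND q)) AND (q AND (s AND r)))
Evaluate both on each of 32 rows (bits = p,q,r,s,t):
  row 0 [00000]: F1=1 F2=0 (differ) -> 1
  row 1 [00001]: F1=0 F2=0 -> 0
  row 2 [00010]: F1=1 F2=0 (differ) -> 1
  row 3 [00011]: F1=0 F2=0 -> 0
  row 4 [00100]: F1=1 F2=0 (differ) -> 1
  row 5 [00101]: F1=1 F2=0 (differ) -> 1
  row 6 [00110]: F1=1 F2=0 (differ) -> 1
  row 7 [00111]: F1=1 F2=0 (differ) -> 1
  row 8 [01000]: F1=1 F2=0 (differ) -> 1
  row 9 [01001]: F1=0 F2=0 -> 0
  row 10 [01010]: F1=1 F2=0 (differ) -> 1
  row 11 [01011]: F1=0 F2=0 -> 0
  row 12 [01100]: F1=1 F2=0 (differ) -> 1
  row 13 [01101]: F1=1 F2=0 (differ) -> 1
  row 14 [01110]: F1=1 F2=0 (differ) -> 1
  row 15 [01111]: F1=1 F2=0 (differ) -> 1
  row 16 [10000]: F1=1 F2=0 (differ) -> 1
  row 17 [10001]: F1=0 F2=0 -> 0
  row 18 [10010]: F1=1 F2=0 (differ) -> 1
  row 19 [10011]: F1=0 F2=0 -> 0
  row 20 [10100]: F1=1 F2=0 (differ) -> 1
  row 21 [10101]: F1=1 F2=0 (differ) -> 1
  row 22 [10110]: F1=1 F2=0 (differ) -> 1
  row 23 [10111]: F1=1 F2=0 (differ) -> 1
  row 24 [11000]: F1=1 F2=0 (differ) -> 1
  row 25 [11001]: F1=0 F2=0 -> 0
  row 26 [11010]: F1=1 F2=0 (differ) -> 1
  row 27 [11011]: F1=0 F2=0 -> 0
  row 28 [11100]: F1=1 F2=0 (differ) -> 1
  row 29 [11101]: F1=1 F2=0 (differ) -> 1
  row 30 [11110]: F1=1 F2=0 (differ) -> 1
  row 31 [11111]: F1=1 F2=0 (differ) -> 1
Full result column, 8 rows per line (p,q fixed per line; r,s,t runs 000..111 left to right):
  rows 0-7 [p,q=00]: 10101111  (ones: 6)
  rows 8-15 [p,q=01]: 10101111  (ones: 6)
  rows 16-23 [p,q=10]: 10101111  (ones: 6)
  rows 24-31 [p,q=11]: 10101111  (ones: 6)
Disagreements = 6+6+6+6 = 24

24


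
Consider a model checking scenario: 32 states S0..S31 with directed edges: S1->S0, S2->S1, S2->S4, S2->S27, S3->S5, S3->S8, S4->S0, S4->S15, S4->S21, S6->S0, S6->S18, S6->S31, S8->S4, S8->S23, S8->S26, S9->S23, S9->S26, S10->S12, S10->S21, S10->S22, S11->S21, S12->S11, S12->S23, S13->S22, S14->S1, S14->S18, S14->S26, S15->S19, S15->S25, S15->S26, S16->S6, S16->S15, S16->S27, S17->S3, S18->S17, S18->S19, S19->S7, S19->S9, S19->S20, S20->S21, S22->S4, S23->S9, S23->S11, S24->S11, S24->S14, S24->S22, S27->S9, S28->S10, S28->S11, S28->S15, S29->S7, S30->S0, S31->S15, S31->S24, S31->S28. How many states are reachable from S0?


BFS from S0:
  layer 0: {S0}
Reachable set: {S0}
Count = 1

1


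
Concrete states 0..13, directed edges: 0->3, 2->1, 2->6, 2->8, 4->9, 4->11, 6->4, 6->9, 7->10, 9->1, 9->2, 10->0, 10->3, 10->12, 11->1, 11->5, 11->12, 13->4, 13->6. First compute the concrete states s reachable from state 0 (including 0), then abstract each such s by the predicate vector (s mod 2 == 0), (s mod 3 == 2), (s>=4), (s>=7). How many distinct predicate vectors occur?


BFS from 0:
Concrete reachable: {0, 3}
Abstract via predicates (s mod 2 == 0), (s mod 3 == 2), (s>=4), (s>=7):
  (0,0,0,0) <- {3}
  (1,0,0,0) <- {0}
Distinct abstract states = 2

2


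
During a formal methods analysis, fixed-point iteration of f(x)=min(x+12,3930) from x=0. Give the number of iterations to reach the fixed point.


Step 1: x=0, cap=3930, increment=12
Step 2: x grows by 12 each step until capped at 3930; fixed point is x=3930
Step 3: iterations = ceil(3930/12) = 328

328


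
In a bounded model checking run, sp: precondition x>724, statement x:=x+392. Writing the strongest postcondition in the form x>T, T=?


Formula: sp(P, x:=E) = exists old_x. (x = E[old_x/x]) AND P[old_x/x] (old_x is the value of x before the assignment; eliminate old_x by solving x = E[old_x/x] for old_x)
Step 1: Precondition P: x>724, i.e. old_x > 724
Step 2: Assignment gives x = old_x + 392, so old_x = x - 392
Step 3: Substitute into P: x - 392 > 724
Step 4: Simplify: x > 724+392 = 1116

1116


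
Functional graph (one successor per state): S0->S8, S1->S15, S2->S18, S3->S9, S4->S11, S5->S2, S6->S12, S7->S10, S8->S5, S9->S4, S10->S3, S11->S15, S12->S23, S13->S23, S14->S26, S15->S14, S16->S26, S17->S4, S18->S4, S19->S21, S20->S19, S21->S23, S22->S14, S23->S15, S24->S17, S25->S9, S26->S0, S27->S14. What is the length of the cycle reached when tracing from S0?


Trace from S0 until a state repeats:
  S0 -> S8 -> S5 -> S2 -> S18 -> S4 -> S11 -> S15 -> S14 -> S26 -> S0
S0 first seen at step 0, revisited at step 10.
Cycle length = 10 - 0 = 10

10


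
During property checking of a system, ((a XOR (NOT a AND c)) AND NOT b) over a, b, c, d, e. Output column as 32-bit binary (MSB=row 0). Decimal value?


Formula: ((a XOR (NOT a AND c)) AND NOT b) over a, b, c, d, e (32 rows)
Evaluate each row (bits = a,b,c,d,e, MSB first):
  row 0 [00000]: ((0 XOR (NOT 0 AND 0)) AND NOT 0) -> 0
  row 1 [00001]: ((0 XOR (NOT 0 AND 0)) AND NOT 0) -> 0
  row 2 [00010]: ((0 XOR (NOT 0 AND 0)) AND NOT 0) -> 0
  row 3 [00011]: ((0 XOR (NOT 0 AND 0)) AND NOT 0) -> 0
  row 4 [00100]: ((0 XOR (NOT 0 AND 1)) AND NOT 0) -> 1
  row 5 [00101]: ((0 XOR (NOT 0 AND 1)) AND NOT 0) -> 1
  row 6 [00110]: ((0 XOR (NOT 0 AND 1)) AND NOT 0) -> 1
  row 7 [00111]: ((0 XOR (NOT 0 AND 1)) AND NOT 0) -> 1
  row 8 [01000]: ((0 XOR (NOT 0 AND 0)) AND NOT 1) -> 0
  row 9 [01001]: ((0 XOR (NOT 0 AND 0)) AND NOT 1) -> 0
  row 10 [01010]: ((0 XOR (NOT 0 AND 0)) AND NOT 1) -> 0
  row 11 [01011]: ((0 XOR (NOT 0 AND 0)) AND NOT 1) -> 0
  row 12 [01100]: ((0 XOR (NOT 0 AND 1)) AND NOT 1) -> 0
  row 13 [01101]: ((0 XOR (NOT 0 AND 1)) AND NOT 1) -> 0
  row 14 [01110]: ((0 XOR (NOT 0 AND 1)) AND NOT 1) -> 0
  row 15 [01111]: ((0 XOR (NOT 0 AND 1)) AND NOT 1) -> 0
  row 16 [10000]: ((1 XOR (NOT 1 AND 0)) AND NOT 0) -> 1
  row 17 [10001]: ((1 XOR (NOT 1 AND 0)) AND NOT 0) -> 1
  row 18 [10010]: ((1 XOR (NOT 1 AND 0)) AND NOT 0) -> 1
  row 19 [10011]: ((1 XOR (NOT 1 AND 0)) AND NOT 0) -> 1
  row 20 [10100]: ((1 XOR (NOT 1 AND 1)) AND NOT 0) -> 1
  row 21 [10101]: ((1 XOR (NOT 1 AND 1)) AND NOT 0) -> 1
  row 22 [10110]: ((1 XOR (NOT 1 AND 1)) AND NOT 0) -> 1
  row 23 [10111]: ((1 XOR (NOT 1 AND 1)) AND NOT 0) -> 1
  row 24 [11000]: ((1 XOR (NOT 1 AND 0)) AND NOT 1) -> 0
  row 25 [11001]: ((1 XOR (NOT 1 AND 0)) AND NOT 1) -> 0
  row 26 [11010]: ((1 XOR (NOT 1 AND 0)) AND NOT 1) -> 0
  row 27 [11011]: ((1 XOR (NOT 1 AND 0)) AND NOT 1) -> 0
  row 28 [11100]: ((1 XOR (NOT 1 AND 1)) AND NOT 1) -> 0
  row 29 [11101]: ((1 XOR (NOT 1 AND 1)) AND NOT 1) -> 0
  row 30 [11110]: ((1 XOR (NOT 1 AND 1)) AND NOT 1) -> 0
  row 31 [11111]: ((1 XOR (NOT 1 AND 1)) AND NOT 1) -> 0
Full result column, 4 rows per line (a,b,c fixed per line; d,e runs 00..11 left to right):
  rows 0-3 [a,b,c=000]: 0000  = hex 0
  rows 4-7 [a,b,c=001]: 1111  = hex F
  rows 8-11 [a,b,c=010]: 0000  = hex 0
  rows 12-15 [a,b,c=011]: 0000  = hex 0
  rows 16-19 [a,b,c=100]: 1111  = hex F
  rows 20-23 [a,b,c=101]: 1111  = hex F
  rows 24-27 [a,b,c=110]: 0000  = hex 0
  rows 28-31 [a,b,c=111]: 0000  = hex 0
Output column (row 0 .. row 31) = 00001111000000001111111100000000
Output column grouped in 4s = 0000 1111 0000 0000 1111 1111 0000 0000 = 0x0F00FF00
Convert to decimal digit by digit (value = value*16 + digit):
  0 -> 0
  0*16 + 15 (F) = 15
  15*16 + 0 = 240
  240*16 + 0 = 3840
  3840*16 + 15 (F) = 61455
  61455*16 + 15 (F) = 983295
  983295*16 + 0 = 15732720
  15732720*16 + 0 = 251723520
Decimal = 251723520

251723520


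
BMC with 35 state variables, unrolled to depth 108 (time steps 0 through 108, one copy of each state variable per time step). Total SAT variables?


BMC unrolls to depth k, creating one copy of each state var for steps 0..k.
Step count = 108 + 1 = 109 (steps 0 through 108)
Vars per step = 35
Total = 35 * 109 = 3815

3815


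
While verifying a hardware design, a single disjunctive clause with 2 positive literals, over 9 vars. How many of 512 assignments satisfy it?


Step 1: Total=2^9=512
Step 2: Unsat when all 2 false: 2^7=128
Step 3: Sat=512-128=384

384


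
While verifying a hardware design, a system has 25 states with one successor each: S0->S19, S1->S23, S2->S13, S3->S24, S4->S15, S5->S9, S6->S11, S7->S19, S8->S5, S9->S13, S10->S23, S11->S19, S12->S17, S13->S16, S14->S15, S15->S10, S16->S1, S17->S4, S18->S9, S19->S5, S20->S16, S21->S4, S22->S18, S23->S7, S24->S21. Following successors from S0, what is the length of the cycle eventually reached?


Trace from S0 until a state repeats:
  S0 -> S19 -> S5 -> S9 -> S13 -> S16 -> S1 -> S23 -> S7 -> S19
S19 first seen at step 1, revisited at step 9.
Cycle length = 9 - 1 = 8

8


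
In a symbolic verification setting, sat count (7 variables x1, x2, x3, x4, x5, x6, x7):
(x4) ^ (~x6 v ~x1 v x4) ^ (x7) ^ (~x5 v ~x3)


CNF with 4 clauses over 7 vars (128 assignments).
An assignment satisfies CNF iff every clause has >=1 true literal.
Check each row (bits = x1,x2,x3,x4,x5,x6,x7; clause T/F shown):
  row 0 [0000000]: clauses=FTFT -> 0
  row 1 [0000001]: clauses=FTTT -> 0
  row 2 [0000010]: clauses=FTFT -> 0
  row 3 [0000011]: clauses=FTTT -> 0
  row 4 [0000100]: clauses=FTFT -> 0
  (every remaining row is evaluated the same way; all 128 results are listed next)
Full result column, 8 rows per line (x1,x2,x3,x4 fixed per line; x5,x6,x7 runs 000..111 left to right):
  rows 0-7 [x1,x2,x3,x4=0000]: 00000000  (ones: 0)
  rows 8-15 [x1,x2,x3,x4=0001]: 01010101  (ones: 4)
  rows 16-23 [x1,x2,x3,x4=0010]: 00000000  (ones: 0)
  rows 24-31 [x1,x2,x3,x4=0011]: 01010000  (ones: 2)
  rows 32-39 [x1,x2,x3,x4=0100]: 00000000  (ones: 0)
  rows 40-47 [x1,x2,x3,x4=0101]: 01010101  (ones: 4)
  rows 48-55 [x1,x2,x3,x4=0110]: 00000000  (ones: 0)
  rows 56-63 [x1,x2,x3,x4=0111]: 01010000  (ones: 2)
  rows 64-71 [x1,x2,x3,x4=1000]: 00000000  (ones: 0)
  rows 72-79 [x1,x2,x3,x4=1001]: 01010101  (ones: 4)
  rows 80-87 [x1,x2,x3,x4=1010]: 00000000  (ones: 0)
  rows 88-95 [x1,x2,x3,x4=1011]: 01010000  (ones: 2)
  rows 96-103 [x1,x2,x3,x4=1100]: 00000000  (ones: 0)
  rows 104-111 [x1,x2,x3,x4=1101]: 01010101  (ones: 4)
  rows 112-119 [x1,x2,x3,x4=1110]: 00000000  (ones: 0)
  rows 120-127 [x1,x2,x3,x4=1111]: 01010000  (ones: 2)
Satisfying assignments = 0+4+0+2+0+4+0+2+0+4+0+2+0+4+0+2 = 24

24


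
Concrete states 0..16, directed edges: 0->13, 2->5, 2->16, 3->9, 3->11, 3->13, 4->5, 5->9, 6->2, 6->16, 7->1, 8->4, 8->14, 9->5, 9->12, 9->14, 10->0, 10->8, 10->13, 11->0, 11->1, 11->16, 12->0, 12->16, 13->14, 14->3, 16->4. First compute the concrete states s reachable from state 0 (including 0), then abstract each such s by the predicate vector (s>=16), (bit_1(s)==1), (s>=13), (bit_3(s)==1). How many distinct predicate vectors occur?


BFS from 0:
Concrete reachable: {0, 1, 3, 4, 5, 9, 11, 12, 13, 14, 16}
Abstract via predicates (s>=16), (bit_1(s)==1), (s>=13), (bit_3(s)==1):
  (0,0,0,0) <- {0, 1, 4, 5}
  (0,0,0,1) <- {9, 12}
  (0,0,1,1) <- {13}
  (0,1,0,0) <- {3}
  (0,1,0,1) <- {11}
  (0,1,1,1) <- {14}
  (1,0,1,0) <- {16}
Distinct abstract states = 7

7


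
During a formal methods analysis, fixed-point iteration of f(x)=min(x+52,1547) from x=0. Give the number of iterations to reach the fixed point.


Step 1: x=0, cap=1547, increment=52
Step 2: x grows by 52 each step until capped at 1547; fixed point is x=1547
Step 3: iterations = ceil(1547/52) = 30

30


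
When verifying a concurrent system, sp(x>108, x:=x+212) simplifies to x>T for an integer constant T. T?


Formula: sp(P, x:=E) = exists old_x. (x = E[old_x/x]) AND P[old_x/x] (old_x is the value of x before the assignment; eliminate old_x by solving x = E[old_x/x] for old_x)
Step 1: Precondition P: x>108, i.e. old_x > 108
Step 2: Assignment gives x = old_x + 212, so old_x = x - 212
Step 3: Substitute into P: x - 212 > 108
Step 4: Simplify: x > 108+212 = 320

320


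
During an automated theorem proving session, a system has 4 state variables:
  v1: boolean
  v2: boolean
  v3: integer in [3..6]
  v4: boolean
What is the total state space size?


State space = product of domain sizes of all variables.
Domain sizes:
  v1 (boolean): 2
  v2 (boolean): 2
  v3 (integer in [3..6]): 4
  v4 (boolean): 2
Product = 2 * 2 * 4 * 2 = 32

32


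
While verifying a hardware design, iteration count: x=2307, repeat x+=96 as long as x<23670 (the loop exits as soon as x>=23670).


Step 1: x goes from 2307 toward 23670 by 96; the body runs while x<23670, so iterations = ceil((bound-start)/step)
Step 2: Distance=21363
Step 3: ceil(21363/96)=223

223


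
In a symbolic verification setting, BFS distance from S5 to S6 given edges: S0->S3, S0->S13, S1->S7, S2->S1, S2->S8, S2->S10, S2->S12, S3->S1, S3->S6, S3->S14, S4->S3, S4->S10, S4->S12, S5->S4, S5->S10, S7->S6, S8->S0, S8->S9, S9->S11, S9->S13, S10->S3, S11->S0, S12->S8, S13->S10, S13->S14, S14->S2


BFS layer-by-layer from S5:
  dist 0: {S5}
  dist 1: {S4, S10}
  dist 2: {S3, S12}
  dist 3: {S1, S6, S8, S14}
  -> S6 reached at distance 3
Shortest path length = 3

3


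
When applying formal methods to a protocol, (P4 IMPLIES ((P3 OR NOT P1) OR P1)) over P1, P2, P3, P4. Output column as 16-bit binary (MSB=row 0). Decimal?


Formula: (P4 IMPLIES ((P3 OR NOT P1) OR P1)) over P1, P2, P3, P4 (16 rows)
Evaluate each row (bits = P1,P2,P3,P4, MSB first):
  row 0 [0000]: (0 IMPLIES ((0 OR NOT 0) OR 0)) -> 1
  row 1 [0001]: (1 IMPLIES ((0 OR NOT 0) OR 0)) -> 1
  row 2 [0010]: (0 IMPLIES ((1 OR NOT 0) OR 0)) -> 1
  row 3 [0011]: (1 IMPLIES ((1 OR NOT 0) OR 0)) -> 1
  row 4 [0100]: (0 IMPLIES ((0 OR NOT 0) OR 0)) -> 1
  row 5 [0101]: (1 IMPLIES ((0 OR NOT 0) OR 0)) -> 1
  row 6 [0110]: (0 IMPLIES ((1 OR NOT 0) OR 0)) -> 1
  row 7 [0111]: (1 IMPLIES ((1 OR NOT 0) OR 0)) -> 1
  row 8 [1000]: (0 IMPLIES ((0 OR NOT 1) OR 1)) -> 1
  row 9 [1001]: (1 IMPLIES ((0 OR NOT 1) OR 1)) -> 1
  row 10 [1010]: (0 IMPLIES ((1 OR NOT 1) OR 1)) -> 1
  row 11 [1011]: (1 IMPLIES ((1 OR NOT 1) OR 1)) -> 1
  row 12 [1100]: (0 IMPLIES ((0 OR NOT 1) OR 1)) -> 1
  row 13 [1101]: (1 IMPLIES ((0 OR NOT 1) OR 1)) -> 1
  row 14 [1110]: (0 IMPLIES ((1 OR NOT 1) OR 1)) -> 1
  row 15 [1111]: (1 IMPLIES ((1 OR NOT 1) OR 1)) -> 1
Full result column, 4 rows per line (P1,P2 fixed per line; P3,P4 runs 00..11 left to right):
  rows 0-3 [P1,P2=00]: 1111  = hex F
  rows 4-7 [P1,P2=01]: 1111  = hex F
  rows 8-11 [P1,P2=10]: 1111  = hex F
  rows 12-15 [P1,P2=11]: 1111  = hex F
Output column (row 0 .. row 15) = 1111111111111111
Output column grouped in 4s = 1111 1111 1111 1111 = 0xFFFF
Convert to decimal digit by digit (value = value*16 + digit):
  F -> 15
  15*16 + 15 (F) = 255
  255*16 + 15 (F) = 4095
  4095*16 + 15 (F) = 65535
Decimal = 65535

65535


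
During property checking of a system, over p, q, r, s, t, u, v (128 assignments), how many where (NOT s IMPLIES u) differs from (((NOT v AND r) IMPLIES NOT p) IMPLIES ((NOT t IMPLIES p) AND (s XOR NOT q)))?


F1 = (NOT s IMPLIES u)
F2 = (((NOT v AND r) IMPLIES NOT p) IMPLIES ((NOT t IMPLIES p) AND (s XOR NOT q)))
Evaluate both on each of 128 rows (bits = p,q,r,s,t,u,v):
  row 0 [0000000]: F1=0 F2=0 -> 0
  row 1 [0000001]: F1=0 F2=0 -> 0
  row 2 [0000010]: F1=1 F2=0 (differ) -> 1
  row 3 [0000011]: F1=1 F2=0 (differ) -> 1
  row 4 [0000100]: F1=0 F2=1 (differ) -> 1
  (every remaining row is evaluated the same way; all 128 results are listed next)
Full result column, 8 rows per line (p,q,r,s fixed per line; t,u,v runs 000..111 left to right):
  rows 0-7 [p,q,r,s=0000]: 00111100  (ones: 4)
  rows 8-15 [p,q,r,s=0001]: 11111111  (ones: 8)
  rows 16-23 [p,q,r,s=0010]: 00111100  (ones: 4)
  rows 24-31 [p,q,r,s=0011]: 11111111  (ones: 8)
  rows 32-39 [p,q,r,s=0100]: 00110011  (ones: 4)
  rows 40-47 [p,q,r,s=0101]: 11110000  (ones: 4)
  rows 48-55 [p,q,r,s=0110]: 00110011  (ones: 4)
  rows 56-63 [p,q,r,s=0111]: 11110000  (ones: 4)
  rows 64-71 [p,q,r,s=1000]: 11001100  (ones: 4)
  rows 72-79 [p,q,r,s=1001]: 11111111  (ones: 8)
  rows 80-87 [p,q,r,s=1010]: 11001100  (ones: 4)
  rows 88-95 [p,q,r,s=1011]: 01010101  (ones: 4)
  rows 96-103 [p,q,r,s=1100]: 00110011  (ones: 4)
  rows 104-111 [p,q,r,s=1101]: 00000000  (ones: 0)
  rows 112-119 [p,q,r,s=1110]: 10011001  (ones: 4)
  rows 120-127 [p,q,r,s=1111]: 00000000  (ones: 0)
Disagreements = 4+8+4+8+4+4+4+4+4+8+4+4+4+0+4+0 = 68

68
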